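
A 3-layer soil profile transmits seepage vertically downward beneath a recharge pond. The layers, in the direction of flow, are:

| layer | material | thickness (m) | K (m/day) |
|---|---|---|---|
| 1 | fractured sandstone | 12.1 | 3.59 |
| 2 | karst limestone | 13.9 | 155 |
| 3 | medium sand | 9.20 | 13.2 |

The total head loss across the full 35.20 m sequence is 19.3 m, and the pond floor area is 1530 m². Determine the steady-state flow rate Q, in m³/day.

Flow is perpendicular to layering, so the layers act in series and the equivalent K is the thickness-weighted harmonic mean.
Total thickness L = 12.1 + 13.9 + 9.20 = 35.20 m.
Σ(b_i/K_i) = 12.1/3.59 + 13.9/155 + 9.20/13.2 = 4.157 d.
K_eq = L / Σ(b_i/K_i) = 35.20 / 4.157 = 8.467 m/day.
Q = K_eq · A · (Δh/L) = 8.467 × 1530 × (19.3/35.20) = 7103 m³/day.

7100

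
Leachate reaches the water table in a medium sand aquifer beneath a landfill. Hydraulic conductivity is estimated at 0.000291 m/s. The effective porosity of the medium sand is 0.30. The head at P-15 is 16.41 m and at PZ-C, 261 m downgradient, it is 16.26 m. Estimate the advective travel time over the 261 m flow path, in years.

14.8

Convert K: 0.000291 m/s × 86400 = 25.14 m/day.
Hydraulic gradient i = (16.41 − 16.26) / 261 = 0.15 / 261 = 0.0005747.
Darcy flux q = K · i = 25.14 × 0.0005747 = 0.01445 m/day.
Seepage velocity v = q / n_e = 0.01445 / 0.30 = 0.04817 m/day.
Travel time t = L / v = 261 / 0.04817 = 5419 days = 14.84 years.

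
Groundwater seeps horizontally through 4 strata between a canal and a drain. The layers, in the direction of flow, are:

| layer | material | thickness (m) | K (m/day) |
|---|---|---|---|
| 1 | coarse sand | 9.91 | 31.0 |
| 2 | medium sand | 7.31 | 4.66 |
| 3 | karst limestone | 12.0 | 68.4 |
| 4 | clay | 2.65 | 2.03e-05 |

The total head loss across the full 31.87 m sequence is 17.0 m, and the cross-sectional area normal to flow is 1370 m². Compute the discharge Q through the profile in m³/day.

Flow is perpendicular to layering, so the layers act in series and the equivalent K is the thickness-weighted harmonic mean.
Total thickness L = 9.91 + 7.31 + 12.0 + 2.65 = 31.87 m.
Σ(b_i/K_i) = 9.91/31.0 + 7.31/4.66 + 12.0/68.4 + 2.65/2.03e-05 = 1.305e+05 d.
K_eq = L / Σ(b_i/K_i) = 31.87 / 1.305e+05 = 0.0002441 m/day.
Q = K_eq · A · (Δh/L) = 0.0002441 × 1370 × (17.0/31.87) = 0.1784 m³/day.

0.178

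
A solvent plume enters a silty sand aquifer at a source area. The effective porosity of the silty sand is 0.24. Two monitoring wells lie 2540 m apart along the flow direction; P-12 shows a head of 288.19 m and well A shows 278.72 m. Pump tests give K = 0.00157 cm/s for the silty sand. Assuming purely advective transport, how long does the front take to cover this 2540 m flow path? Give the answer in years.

Convert K: 0.00157 cm/s × 864 = 1.356 m/day.
Hydraulic gradient i = (288.19 − 278.72) / 2540 = 9.47 / 2540 = 0.003728.
Darcy flux q = K · i = 1.356 × 0.003728 = 0.005057 m/day.
Seepage velocity v = q / n_e = 0.005057 / 0.24 = 0.02107 m/day.
Travel time t = L / v = 2540 / 0.02107 = 1.205e+05 days = 330.0 years.

330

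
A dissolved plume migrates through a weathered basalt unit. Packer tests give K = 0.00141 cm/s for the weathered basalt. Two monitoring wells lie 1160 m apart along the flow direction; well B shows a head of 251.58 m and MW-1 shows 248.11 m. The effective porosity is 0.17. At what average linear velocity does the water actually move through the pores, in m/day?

Convert K: 0.00141 cm/s × 864 = 1.218 m/day.
Hydraulic gradient i = (251.58 − 248.11) / 1160 = 3.47 / 1160 = 0.002991.
Darcy flux q = K · i = 1.218 × 0.002991 = 0.003644 m/day.
Seepage velocity v = q / n_e = 0.003644 / 0.17 = 0.02144 m/day.

0.0214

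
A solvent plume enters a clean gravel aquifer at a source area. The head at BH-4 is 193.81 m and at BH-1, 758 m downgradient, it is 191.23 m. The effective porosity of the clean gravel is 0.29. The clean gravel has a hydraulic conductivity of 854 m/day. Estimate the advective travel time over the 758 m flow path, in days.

Hydraulic gradient i = (193.81 − 191.23) / 758 = 2.58 / 758 = 0.003404.
Darcy flux q = K · i = 854.0 × 0.003404 = 2.907 m/day.
Seepage velocity v = q / n_e = 2.907 / 0.29 = 10.02 m/day.
Travel time t = L / v = 758 / 10.02 = 75.62 days.

75.6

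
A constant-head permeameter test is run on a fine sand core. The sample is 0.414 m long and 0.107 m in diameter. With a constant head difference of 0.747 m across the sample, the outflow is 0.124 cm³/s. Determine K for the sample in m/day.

0.660

Cross-sectional area A = π·(d/2)² = π × (0.107/2)² = 0.008992 m².
Convert discharge: 0.124 cm³/s = 1.240e-07 m³/s.
Darcy's law rearranged: K = Q·L / (A·Δh) = 1.240e-07 × 0.414 / (0.008992 × 0.747) = 7.643e-06 m/s = 0.6603 m/day.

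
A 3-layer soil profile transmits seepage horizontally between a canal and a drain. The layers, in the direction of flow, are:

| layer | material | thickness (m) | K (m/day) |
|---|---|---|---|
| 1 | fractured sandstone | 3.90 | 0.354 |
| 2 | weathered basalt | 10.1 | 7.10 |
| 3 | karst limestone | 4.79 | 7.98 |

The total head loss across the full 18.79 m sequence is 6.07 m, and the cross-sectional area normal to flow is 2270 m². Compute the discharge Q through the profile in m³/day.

1060

Flow is perpendicular to layering, so the layers act in series and the equivalent K is the thickness-weighted harmonic mean.
Total thickness L = 3.90 + 10.1 + 4.79 = 18.79 m.
Σ(b_i/K_i) = 3.90/0.354 + 10.1/7.10 + 4.79/7.98 = 13.04 d.
K_eq = L / Σ(b_i/K_i) = 18.79 / 13.04 = 1.441 m/day.
Q = K_eq · A · (Δh/L) = 1.441 × 2270 × (6.07/18.79) = 1057 m³/day.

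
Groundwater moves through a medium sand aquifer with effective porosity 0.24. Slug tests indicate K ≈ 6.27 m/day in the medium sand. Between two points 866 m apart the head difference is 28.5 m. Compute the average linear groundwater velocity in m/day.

0.860

Hydraulic gradient i = Δh / L = 28.5 / 866 = 0.03291.
Darcy flux q = K · i = 6.270 × 0.03291 = 0.2063 m/day.
Seepage velocity v = q / n_e = 0.2063 / 0.24 = 0.8598 m/day.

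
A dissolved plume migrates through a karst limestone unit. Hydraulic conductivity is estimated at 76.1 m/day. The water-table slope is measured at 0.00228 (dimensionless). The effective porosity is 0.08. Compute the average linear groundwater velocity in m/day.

2.17

Hydraulic gradient i = 0.00228.
Darcy flux q = K · i = 76.10 × 0.002280 = 0.1735 m/day.
Seepage velocity v = q / n_e = 0.1735 / 0.08 = 2.169 m/day.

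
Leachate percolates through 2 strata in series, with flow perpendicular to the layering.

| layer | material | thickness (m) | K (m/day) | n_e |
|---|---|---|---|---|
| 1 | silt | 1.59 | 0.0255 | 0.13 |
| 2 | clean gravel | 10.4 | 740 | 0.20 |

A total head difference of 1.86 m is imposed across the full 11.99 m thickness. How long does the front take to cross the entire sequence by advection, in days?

With flow normal to the layers, continuity requires the same specific discharge q through every layer.
Σ(b_i/K_i) = 1.59/0.0255 + 10.4/740 = 62.37 d.
q = Δh / Σ(b_i/K_i) = 1.86 / 62.37 = 0.02982 m/day.
In each layer the seepage velocity is v_i = q/n_i, so the layer transit time is t_i = b_i·n_i / q:
  layer 1 (silt): t_1 = 1.59 × 0.13 / 0.02982 = 6.931 d
  layer 2 (clean gravel): t_2 = 10.4 × 0.20 / 0.02982 = 69.74 d
Total t = Σ t_i = 76.67 days.

76.7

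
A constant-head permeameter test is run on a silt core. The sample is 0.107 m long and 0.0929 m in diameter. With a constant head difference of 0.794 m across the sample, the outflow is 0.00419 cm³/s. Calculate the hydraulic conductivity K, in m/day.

Cross-sectional area A = π·(d/2)² = π × (0.0929/2)² = 0.006778 m².
Convert discharge: 0.00419 cm³/s = 4.190e-09 m³/s.
Darcy's law rearranged: K = Q·L / (A·Δh) = 4.190e-09 × 0.107 / (0.006778 × 0.794) = 8.330e-08 m/s = 0.007197 m/day.

0.00720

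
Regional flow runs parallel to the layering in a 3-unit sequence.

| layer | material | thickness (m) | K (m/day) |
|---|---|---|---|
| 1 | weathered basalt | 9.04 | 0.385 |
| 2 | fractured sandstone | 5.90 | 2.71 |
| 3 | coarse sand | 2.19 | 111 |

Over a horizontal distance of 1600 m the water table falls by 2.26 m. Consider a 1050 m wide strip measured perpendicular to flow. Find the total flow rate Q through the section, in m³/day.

389

Flow is parallel to layering, so each bed carries its own Darcy discharge and the transmissivities add.
Σ(K_i·b_i) = 0.385×9.04 + 2.71×5.90 + 111×2.19 = 262.6 m²/day.
Hydraulic gradient i = Δh / L = 2.26 / 1600 = 0.001412.
Q = Σ(K_i·b_i) · W · i = 262.6 × 1050 × 0.001412 = 389.4 m³/day.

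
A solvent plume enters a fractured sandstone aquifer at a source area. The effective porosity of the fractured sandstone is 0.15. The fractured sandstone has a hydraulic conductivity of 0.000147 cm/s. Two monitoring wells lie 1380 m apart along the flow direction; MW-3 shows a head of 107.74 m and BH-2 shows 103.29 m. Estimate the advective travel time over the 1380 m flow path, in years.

1380

Convert K: 0.000147 cm/s × 864 = 0.1270 m/day.
Hydraulic gradient i = (107.74 − 103.29) / 1380 = 4.45 / 1380 = 0.003225.
Darcy flux q = K · i = 0.1270 × 0.003225 = 0.0004096 m/day.
Seepage velocity v = q / n_e = 0.0004096 / 0.15 = 0.002730 m/day.
Travel time t = L / v = 1380 / 0.002730 = 5.054e+05 days = 1384 years.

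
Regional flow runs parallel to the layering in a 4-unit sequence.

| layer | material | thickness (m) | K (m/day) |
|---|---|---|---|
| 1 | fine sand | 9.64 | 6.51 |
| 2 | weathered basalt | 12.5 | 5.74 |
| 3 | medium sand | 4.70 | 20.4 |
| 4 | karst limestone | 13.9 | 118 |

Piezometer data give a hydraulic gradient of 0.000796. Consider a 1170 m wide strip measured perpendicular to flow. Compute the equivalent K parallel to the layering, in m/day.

Flow is parallel to layering, so each bed carries its own Darcy discharge and the transmissivities add.
Σ(K_i·b_i) = 6.51×9.64 + 5.74×12.5 + 20.4×4.70 + 118×13.9 = 1871 m²/day.
Total thickness b = 40.74 m, so K_eq = Σ(K_i·b_i)/b = 45.92 m/day.

45.9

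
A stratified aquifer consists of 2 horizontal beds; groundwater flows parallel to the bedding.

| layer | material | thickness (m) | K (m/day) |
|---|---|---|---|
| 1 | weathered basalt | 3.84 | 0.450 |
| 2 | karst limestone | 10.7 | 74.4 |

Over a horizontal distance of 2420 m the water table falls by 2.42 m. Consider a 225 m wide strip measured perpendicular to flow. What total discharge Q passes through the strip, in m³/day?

Flow is parallel to layering, so each bed carries its own Darcy discharge and the transmissivities add.
Σ(K_i·b_i) = 0.450×3.84 + 74.4×10.7 = 797.8 m²/day.
Hydraulic gradient i = Δh / L = 2.42 / 2420 = 0.001000.
Q = Σ(K_i·b_i) · W · i = 797.8 × 225 × 0.001000 = 179.5 m³/day.

180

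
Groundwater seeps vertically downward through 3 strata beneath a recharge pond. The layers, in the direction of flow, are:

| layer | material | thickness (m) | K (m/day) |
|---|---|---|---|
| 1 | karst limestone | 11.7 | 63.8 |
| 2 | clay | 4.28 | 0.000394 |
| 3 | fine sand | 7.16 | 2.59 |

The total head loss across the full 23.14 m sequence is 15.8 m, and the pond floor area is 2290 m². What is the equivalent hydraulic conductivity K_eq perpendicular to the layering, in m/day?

Flow is perpendicular to layering, so the layers act in series and the equivalent K is the thickness-weighted harmonic mean.
Total thickness L = 11.7 + 4.28 + 7.16 = 23.14 m.
Σ(b_i/K_i) = 11.7/63.8 + 4.28/0.000394 + 7.16/2.59 = 10866 d.
K_eq = L / Σ(b_i/K_i) = 23.14 / 10866 = 0.002130 m/day.

0.00213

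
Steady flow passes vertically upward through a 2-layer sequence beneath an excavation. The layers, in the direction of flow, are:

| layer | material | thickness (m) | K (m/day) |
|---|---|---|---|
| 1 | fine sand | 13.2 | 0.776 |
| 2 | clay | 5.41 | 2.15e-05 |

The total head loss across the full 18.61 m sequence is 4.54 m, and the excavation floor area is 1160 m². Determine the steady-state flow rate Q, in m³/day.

0.0209

Flow is perpendicular to layering, so the layers act in series and the equivalent K is the thickness-weighted harmonic mean.
Total thickness L = 13.2 + 5.41 = 18.61 m.
Σ(b_i/K_i) = 13.2/0.776 + 5.41/2.15e-05 = 2.516e+05 d.
K_eq = L / Σ(b_i/K_i) = 18.61 / 2.516e+05 = 7.395e-05 m/day.
Q = K_eq · A · (Δh/L) = 7.395e-05 × 1160 × (4.54/18.61) = 0.02093 m³/day.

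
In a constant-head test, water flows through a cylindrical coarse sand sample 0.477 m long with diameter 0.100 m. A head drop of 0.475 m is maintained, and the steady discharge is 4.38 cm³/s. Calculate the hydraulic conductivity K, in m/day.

48.4

Cross-sectional area A = π·(d/2)² = π × (0.100/2)² = 0.007854 m².
Convert discharge: 4.38 cm³/s = 4.380e-06 m³/s.
Darcy's law rearranged: K = Q·L / (A·Δh) = 4.380e-06 × 0.477 / (0.007854 × 0.475) = 0.0005600 m/s = 48.39 m/day.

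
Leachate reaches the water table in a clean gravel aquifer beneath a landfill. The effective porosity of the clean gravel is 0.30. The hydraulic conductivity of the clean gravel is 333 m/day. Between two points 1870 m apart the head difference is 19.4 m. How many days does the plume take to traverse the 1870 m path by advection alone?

Hydraulic gradient i = Δh / L = 19.4 / 1870 = 0.01037.
Darcy flux q = K · i = 333.0 × 0.01037 = 3.455 m/day.
Seepage velocity v = q / n_e = 3.455 / 0.30 = 11.52 m/day.
Travel time t = L / v = 1870 / 11.52 = 162.4 days.

162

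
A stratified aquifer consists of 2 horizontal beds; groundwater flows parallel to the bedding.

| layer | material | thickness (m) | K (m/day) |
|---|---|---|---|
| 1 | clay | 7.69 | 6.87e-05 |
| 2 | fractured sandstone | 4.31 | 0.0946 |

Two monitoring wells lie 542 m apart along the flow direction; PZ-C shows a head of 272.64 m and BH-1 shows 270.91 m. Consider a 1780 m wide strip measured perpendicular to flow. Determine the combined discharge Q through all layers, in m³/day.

Flow is parallel to layering, so each bed carries its own Darcy discharge and the transmissivities add.
Σ(K_i·b_i) = 6.87e-05×7.69 + 0.0946×4.31 = 0.4083 m²/day.
Hydraulic gradient i = (272.64 − 270.91) / 542 = 1.73 / 542 = 0.003192.
Q = Σ(K_i·b_i) · W · i = 0.4083 × 1780 × 0.003192 = 2.320 m³/day.

2.32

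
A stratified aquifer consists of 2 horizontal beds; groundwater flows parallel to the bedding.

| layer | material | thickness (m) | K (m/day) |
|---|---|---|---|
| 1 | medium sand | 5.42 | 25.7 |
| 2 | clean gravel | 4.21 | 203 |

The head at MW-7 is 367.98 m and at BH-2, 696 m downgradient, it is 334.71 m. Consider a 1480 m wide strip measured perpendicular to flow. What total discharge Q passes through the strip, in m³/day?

70300

Flow is parallel to layering, so each bed carries its own Darcy discharge and the transmissivities add.
Σ(K_i·b_i) = 25.7×5.42 + 203×4.21 = 993.9 m²/day.
Hydraulic gradient i = (367.98 − 334.71) / 696 = 33.27 / 696 = 0.04780.
Q = Σ(K_i·b_i) · W · i = 993.9 × 1480 × 0.04780 = 70317 m³/day.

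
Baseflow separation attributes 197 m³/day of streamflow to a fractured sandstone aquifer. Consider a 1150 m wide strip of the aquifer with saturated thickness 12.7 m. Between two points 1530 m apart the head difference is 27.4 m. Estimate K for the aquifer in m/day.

0.753

Cross-sectional area A = 1150 × 12.7 = 14605 m².
Hydraulic gradient i = Δh / L = 27.4 / 1530 = 0.01791.
From Q = K·A·i, K = Q / (A·i) = 197 / (14605 × 0.01791) = 0.7532 m/day.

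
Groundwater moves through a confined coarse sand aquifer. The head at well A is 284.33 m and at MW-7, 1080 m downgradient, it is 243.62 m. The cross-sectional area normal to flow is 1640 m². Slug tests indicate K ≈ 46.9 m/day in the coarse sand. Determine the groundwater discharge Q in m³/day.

2900

Hydraulic gradient i = (284.33 − 243.62) / 1080 = 40.71 / 1080 = 0.03769.
Darcy's law: Q = K · A · i = 46.90 × 1640 × 0.03769 = 2899 m³/day.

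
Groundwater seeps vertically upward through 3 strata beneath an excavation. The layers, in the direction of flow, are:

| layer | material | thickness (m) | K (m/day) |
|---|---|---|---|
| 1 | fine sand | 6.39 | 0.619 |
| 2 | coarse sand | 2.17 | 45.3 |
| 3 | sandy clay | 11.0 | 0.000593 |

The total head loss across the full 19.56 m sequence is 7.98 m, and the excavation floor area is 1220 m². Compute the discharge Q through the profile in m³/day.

Flow is perpendicular to layering, so the layers act in series and the equivalent K is the thickness-weighted harmonic mean.
Total thickness L = 6.39 + 2.17 + 11.0 = 19.56 m.
Σ(b_i/K_i) = 6.39/0.619 + 2.17/45.3 + 11.0/0.000593 = 18560 d.
K_eq = L / Σ(b_i/K_i) = 19.56 / 18560 = 0.001054 m/day.
Q = K_eq · A · (Δh/L) = 0.001054 × 1220 × (7.98/19.56) = 0.5245 m³/day.

0.525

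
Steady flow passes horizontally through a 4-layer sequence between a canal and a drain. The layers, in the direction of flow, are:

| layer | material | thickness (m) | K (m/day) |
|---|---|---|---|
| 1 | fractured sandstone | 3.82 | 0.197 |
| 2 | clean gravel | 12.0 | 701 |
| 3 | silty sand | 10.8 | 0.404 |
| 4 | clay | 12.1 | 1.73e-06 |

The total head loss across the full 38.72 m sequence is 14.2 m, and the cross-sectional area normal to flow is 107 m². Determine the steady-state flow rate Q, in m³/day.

0.000217

Flow is perpendicular to layering, so the layers act in series and the equivalent K is the thickness-weighted harmonic mean.
Total thickness L = 3.82 + 12.0 + 10.8 + 12.1 = 38.72 m.
Σ(b_i/K_i) = 3.82/0.197 + 12.0/701 + 10.8/0.404 + 12.1/1.73e-06 = 6.994e+06 d.
K_eq = L / Σ(b_i/K_i) = 38.72 / 6.994e+06 = 5.536e-06 m/day.
Q = K_eq · A · (Δh/L) = 5.536e-06 × 107 × (14.2/38.72) = 0.0002172 m³/day.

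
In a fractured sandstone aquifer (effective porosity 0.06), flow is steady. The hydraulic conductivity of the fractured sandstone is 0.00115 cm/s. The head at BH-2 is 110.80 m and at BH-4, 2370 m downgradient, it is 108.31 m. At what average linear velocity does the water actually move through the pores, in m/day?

Convert K: 0.00115 cm/s × 864 = 0.9936 m/day.
Hydraulic gradient i = (110.80 − 108.31) / 2370 = 2.49 / 2370 = 0.001051.
Darcy flux q = K · i = 0.9936 × 0.001051 = 0.001044 m/day.
Seepage velocity v = q / n_e = 0.001044 / 0.06 = 0.01740 m/day.

0.0174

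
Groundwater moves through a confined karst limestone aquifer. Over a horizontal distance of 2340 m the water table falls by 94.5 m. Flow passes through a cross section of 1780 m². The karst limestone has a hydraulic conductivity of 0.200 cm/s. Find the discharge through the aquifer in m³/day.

Convert K: 0.200 cm/s × 864 = 172.8 m/day.
Hydraulic gradient i = Δh / L = 94.5 / 2340 = 0.04038.
Darcy's law: Q = K · A · i = 172.8 × 1780 × 0.04038 = 12422 m³/day.

12400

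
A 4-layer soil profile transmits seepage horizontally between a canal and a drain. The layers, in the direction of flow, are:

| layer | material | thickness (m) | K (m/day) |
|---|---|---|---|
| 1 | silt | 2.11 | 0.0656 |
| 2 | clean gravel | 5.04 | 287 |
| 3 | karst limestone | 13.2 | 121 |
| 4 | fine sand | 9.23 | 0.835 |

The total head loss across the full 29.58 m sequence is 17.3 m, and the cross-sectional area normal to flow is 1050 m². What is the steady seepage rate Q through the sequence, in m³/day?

Flow is perpendicular to layering, so the layers act in series and the equivalent K is the thickness-weighted harmonic mean.
Total thickness L = 2.11 + 5.04 + 13.2 + 9.23 = 29.58 m.
Σ(b_i/K_i) = 2.11/0.0656 + 5.04/287 + 13.2/121 + 9.23/0.835 = 43.35 d.
K_eq = L / Σ(b_i/K_i) = 29.58 / 43.35 = 0.6824 m/day.
Q = K_eq · A · (Δh/L) = 0.6824 × 1050 × (17.3/29.58) = 419.1 m³/day.

419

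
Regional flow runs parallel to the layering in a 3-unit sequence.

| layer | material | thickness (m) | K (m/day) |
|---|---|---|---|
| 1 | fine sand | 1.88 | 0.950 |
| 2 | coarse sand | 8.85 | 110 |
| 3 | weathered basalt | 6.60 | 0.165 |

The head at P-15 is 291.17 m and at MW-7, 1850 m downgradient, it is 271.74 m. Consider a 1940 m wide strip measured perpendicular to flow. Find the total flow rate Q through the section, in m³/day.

19900

Flow is parallel to layering, so each bed carries its own Darcy discharge and the transmissivities add.
Σ(K_i·b_i) = 0.950×1.88 + 110×8.85 + 0.165×6.60 = 976.4 m²/day.
Hydraulic gradient i = (291.17 − 271.74) / 1850 = 19.43 / 1850 = 0.01050.
Q = Σ(K_i·b_i) · W · i = 976.4 × 1940 × 0.01050 = 19894 m³/day.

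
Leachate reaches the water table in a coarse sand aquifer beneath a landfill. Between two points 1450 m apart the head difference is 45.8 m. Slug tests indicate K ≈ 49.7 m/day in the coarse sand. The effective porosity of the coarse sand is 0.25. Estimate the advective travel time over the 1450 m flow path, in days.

Hydraulic gradient i = Δh / L = 45.8 / 1450 = 0.03159.
Darcy flux q = K · i = 49.70 × 0.03159 = 1.570 m/day.
Seepage velocity v = q / n_e = 1.570 / 0.25 = 6.279 m/day.
Travel time t = L / v = 1450 / 6.279 = 230.9 days.

231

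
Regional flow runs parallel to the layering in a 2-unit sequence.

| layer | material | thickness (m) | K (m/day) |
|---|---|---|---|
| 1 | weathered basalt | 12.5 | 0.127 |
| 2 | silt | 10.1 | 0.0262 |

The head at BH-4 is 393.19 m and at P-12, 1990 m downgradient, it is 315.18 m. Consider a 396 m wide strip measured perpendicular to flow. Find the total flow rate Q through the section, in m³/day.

Flow is parallel to layering, so each bed carries its own Darcy discharge and the transmissivities add.
Σ(K_i·b_i) = 0.127×12.5 + 0.0262×10.1 = 1.852 m²/day.
Hydraulic gradient i = (393.19 − 315.18) / 1990 = 78.01 / 1990 = 0.03920.
Q = Σ(K_i·b_i) · W · i = 1.852 × 396 × 0.03920 = 28.75 m³/day.

28.8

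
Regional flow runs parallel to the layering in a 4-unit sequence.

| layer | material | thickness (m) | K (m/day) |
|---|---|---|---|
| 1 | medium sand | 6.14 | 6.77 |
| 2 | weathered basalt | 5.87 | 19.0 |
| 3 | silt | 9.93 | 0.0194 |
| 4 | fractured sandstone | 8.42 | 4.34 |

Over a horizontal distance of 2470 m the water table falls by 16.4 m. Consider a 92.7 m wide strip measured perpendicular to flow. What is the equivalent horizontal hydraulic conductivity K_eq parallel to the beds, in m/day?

6.25

Flow is parallel to layering, so each bed carries its own Darcy discharge and the transmissivities add.
Σ(K_i·b_i) = 6.77×6.14 + 19.0×5.87 + 0.0194×9.93 + 4.34×8.42 = 189.8 m²/day.
Total thickness b = 30.36 m, so K_eq = Σ(K_i·b_i)/b = 6.253 m/day.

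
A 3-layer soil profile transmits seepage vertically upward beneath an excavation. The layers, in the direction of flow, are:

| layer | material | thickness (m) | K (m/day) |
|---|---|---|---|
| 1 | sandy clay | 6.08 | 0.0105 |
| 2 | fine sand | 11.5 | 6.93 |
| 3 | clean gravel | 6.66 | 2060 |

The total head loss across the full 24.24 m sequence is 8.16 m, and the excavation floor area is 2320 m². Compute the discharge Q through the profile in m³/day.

Flow is perpendicular to layering, so the layers act in series and the equivalent K is the thickness-weighted harmonic mean.
Total thickness L = 6.08 + 11.5 + 6.66 = 24.24 m.
Σ(b_i/K_i) = 6.08/0.0105 + 11.5/6.93 + 6.66/2060 = 580.7 d.
K_eq = L / Σ(b_i/K_i) = 24.24 / 580.7 = 0.04174 m/day.
Q = K_eq · A · (Δh/L) = 0.04174 × 2320 × (8.16/24.24) = 32.60 m³/day.

32.6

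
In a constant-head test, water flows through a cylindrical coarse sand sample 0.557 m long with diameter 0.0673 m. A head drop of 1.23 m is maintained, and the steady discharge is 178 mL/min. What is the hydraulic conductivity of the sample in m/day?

32.6

Cross-sectional area A = π·(d/2)² = π × (0.0673/2)² = 0.003557 m².
Convert discharge: 178 mL/min = 2.967e-06 m³/s.
Darcy's law rearranged: K = Q·L / (A·Δh) = 2.967e-06 × 0.557 / (0.003557 × 1.23) = 0.0003777 m/s = 32.63 m/day.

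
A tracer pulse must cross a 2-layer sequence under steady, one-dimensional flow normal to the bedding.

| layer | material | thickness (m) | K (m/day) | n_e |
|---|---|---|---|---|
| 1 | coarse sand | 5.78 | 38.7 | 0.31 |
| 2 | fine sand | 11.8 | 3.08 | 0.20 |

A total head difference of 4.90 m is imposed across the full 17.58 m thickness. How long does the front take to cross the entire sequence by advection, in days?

3.37

With flow normal to the layers, continuity requires the same specific discharge q through every layer.
Σ(b_i/K_i) = 5.78/38.7 + 11.8/3.08 = 3.981 d.
q = Δh / Σ(b_i/K_i) = 4.90 / 3.981 = 1.231 m/day.
In each layer the seepage velocity is v_i = q/n_i, so the layer transit time is t_i = b_i·n_i / q:
  layer 1 (coarse sand): t_1 = 5.78 × 0.31 / 1.231 = 1.456 d
  layer 2 (fine sand): t_2 = 11.8 × 0.20 / 1.231 = 1.917 d
Total t = Σ t_i = 3.373 days.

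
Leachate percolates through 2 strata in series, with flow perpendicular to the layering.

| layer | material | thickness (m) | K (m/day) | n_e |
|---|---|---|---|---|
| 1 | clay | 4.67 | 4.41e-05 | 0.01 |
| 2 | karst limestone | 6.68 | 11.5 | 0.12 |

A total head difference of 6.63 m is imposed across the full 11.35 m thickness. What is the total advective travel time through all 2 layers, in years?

With flow normal to the layers, continuity requires the same specific discharge q through every layer.
Σ(b_i/K_i) = 4.67/4.41e-05 + 6.68/11.5 = 1.059e+05 d.
q = Δh / Σ(b_i/K_i) = 6.63 / 1.059e+05 = 6.261e-05 m/day.
In each layer the seepage velocity is v_i = q/n_i, so the layer transit time is t_i = b_i·n_i / q:
  layer 1 (clay): t_1 = 4.67 × 0.01 / 6.261e-05 = 745.9 d
  layer 2 (karst limestone): t_2 = 6.68 × 0.12 / 6.261e-05 = 12803 d
Total t = Σ t_i = 13549 days = 37.10 years.

37.1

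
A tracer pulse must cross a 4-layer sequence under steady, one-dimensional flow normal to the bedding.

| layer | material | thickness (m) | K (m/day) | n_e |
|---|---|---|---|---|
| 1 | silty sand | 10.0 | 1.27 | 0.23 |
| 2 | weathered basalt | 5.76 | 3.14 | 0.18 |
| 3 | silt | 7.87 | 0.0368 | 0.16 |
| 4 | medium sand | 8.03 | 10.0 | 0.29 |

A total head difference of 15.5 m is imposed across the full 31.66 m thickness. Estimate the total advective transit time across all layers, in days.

With flow normal to the layers, continuity requires the same specific discharge q through every layer.
Σ(b_i/K_i) = 10.0/1.27 + 5.76/3.14 + 7.87/0.0368 + 8.03/10.0 = 224.4 d.
q = Δh / Σ(b_i/K_i) = 15.5 / 224.4 = 0.06908 m/day.
In each layer the seepage velocity is v_i = q/n_i, so the layer transit time is t_i = b_i·n_i / q:
  layer 1 (silty sand): t_1 = 10.0 × 0.23 / 0.06908 = 33.29 d
  layer 2 (weathered basalt): t_2 = 5.76 × 0.18 / 0.06908 = 15.01 d
  layer 3 (silt): t_3 = 7.87 × 0.16 / 0.06908 = 18.23 d
  layer 4 (medium sand): t_4 = 8.03 × 0.29 / 0.06908 = 33.71 d
Total t = Σ t_i = 100.2 days.

100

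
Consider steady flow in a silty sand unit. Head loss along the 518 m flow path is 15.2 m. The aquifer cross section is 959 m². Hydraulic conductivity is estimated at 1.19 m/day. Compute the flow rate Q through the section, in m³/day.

Hydraulic gradient i = Δh / L = 15.2 / 518 = 0.02934.
Darcy's law: Q = K · A · i = 1.190 × 959.0 × 0.02934 = 33.49 m³/day.

33.5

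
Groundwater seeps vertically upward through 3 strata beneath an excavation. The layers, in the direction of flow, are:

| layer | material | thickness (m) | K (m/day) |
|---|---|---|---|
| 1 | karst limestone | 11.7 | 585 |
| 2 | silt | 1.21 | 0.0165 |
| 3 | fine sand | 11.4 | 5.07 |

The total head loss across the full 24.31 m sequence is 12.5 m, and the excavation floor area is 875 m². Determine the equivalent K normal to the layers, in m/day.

Flow is perpendicular to layering, so the layers act in series and the equivalent K is the thickness-weighted harmonic mean.
Total thickness L = 11.7 + 1.21 + 11.4 = 24.31 m.
Σ(b_i/K_i) = 11.7/585 + 1.21/0.0165 + 11.4/5.07 = 75.60 d.
K_eq = L / Σ(b_i/K_i) = 24.31 / 75.60 = 0.3216 m/day.

0.322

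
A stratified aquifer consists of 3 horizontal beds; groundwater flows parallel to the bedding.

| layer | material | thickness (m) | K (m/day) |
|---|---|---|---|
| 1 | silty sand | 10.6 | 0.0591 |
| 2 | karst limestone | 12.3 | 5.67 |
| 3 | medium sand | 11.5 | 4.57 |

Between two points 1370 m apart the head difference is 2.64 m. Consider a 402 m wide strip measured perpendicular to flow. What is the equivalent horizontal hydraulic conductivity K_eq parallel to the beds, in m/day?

Flow is parallel to layering, so each bed carries its own Darcy discharge and the transmissivities add.
Σ(K_i·b_i) = 0.0591×10.6 + 5.67×12.3 + 4.57×11.5 = 122.9 m²/day.
Total thickness b = 34.40 m, so K_eq = Σ(K_i·b_i)/b = 3.573 m/day.

3.57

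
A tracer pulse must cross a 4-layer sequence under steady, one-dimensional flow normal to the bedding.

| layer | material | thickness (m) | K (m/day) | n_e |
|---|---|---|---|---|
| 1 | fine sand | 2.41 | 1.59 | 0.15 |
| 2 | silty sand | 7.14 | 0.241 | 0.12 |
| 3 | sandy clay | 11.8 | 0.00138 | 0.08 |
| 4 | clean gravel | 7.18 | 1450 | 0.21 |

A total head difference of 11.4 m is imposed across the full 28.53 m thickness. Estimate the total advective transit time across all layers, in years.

With flow normal to the layers, continuity requires the same specific discharge q through every layer.
Σ(b_i/K_i) = 2.41/1.59 + 7.14/0.241 + 11.8/0.00138 + 7.18/1450 = 8582 d.
q = Δh / Σ(b_i/K_i) = 11.4 / 8582 = 0.001328 m/day.
In each layer the seepage velocity is v_i = q/n_i, so the layer transit time is t_i = b_i·n_i / q:
  layer 1 (fine sand): t_1 = 2.41 × 0.15 / 0.001328 = 272.1 d
  layer 2 (silty sand): t_2 = 7.14 × 0.12 / 0.001328 = 645.0 d
  layer 3 (sandy clay): t_3 = 11.8 × 0.08 / 0.001328 = 710.6 d
  layer 4 (clean gravel): t_4 = 7.18 × 0.21 / 0.001328 = 1135 d
Total t = Σ t_i = 2763 days = 7.564 years.

7.56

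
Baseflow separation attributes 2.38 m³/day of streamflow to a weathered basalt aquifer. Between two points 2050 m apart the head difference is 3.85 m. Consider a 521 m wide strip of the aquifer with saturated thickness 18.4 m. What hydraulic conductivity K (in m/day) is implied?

Cross-sectional area A = 521 × 18.4 = 9586 m².
Hydraulic gradient i = Δh / L = 3.85 / 2050 = 0.001878.
From Q = K·A·i, K = Q / (A·i) = 2.38 / (9586 × 0.001878) = 0.1322 m/day.

0.132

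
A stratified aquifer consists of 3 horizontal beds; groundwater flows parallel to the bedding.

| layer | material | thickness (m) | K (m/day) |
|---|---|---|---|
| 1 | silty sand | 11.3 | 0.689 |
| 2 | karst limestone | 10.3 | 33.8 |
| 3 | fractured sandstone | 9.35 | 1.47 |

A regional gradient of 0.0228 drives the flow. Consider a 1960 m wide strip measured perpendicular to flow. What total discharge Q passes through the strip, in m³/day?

16500

Flow is parallel to layering, so each bed carries its own Darcy discharge and the transmissivities add.
Σ(K_i·b_i) = 0.689×11.3 + 33.8×10.3 + 1.47×9.35 = 369.7 m²/day.
Hydraulic gradient i = 0.0228.
Q = Σ(K_i·b_i) · W · i = 369.7 × 1960 × 0.02280 = 16520 m³/day.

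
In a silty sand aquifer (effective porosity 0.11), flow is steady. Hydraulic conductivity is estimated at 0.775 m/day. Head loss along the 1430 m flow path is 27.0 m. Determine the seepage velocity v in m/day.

Hydraulic gradient i = Δh / L = 27.0 / 1430 = 0.01888.
Darcy flux q = K · i = 0.7750 × 0.01888 = 0.01463 m/day.
Seepage velocity v = q / n_e = 0.01463 / 0.11 = 0.1330 m/day.

0.133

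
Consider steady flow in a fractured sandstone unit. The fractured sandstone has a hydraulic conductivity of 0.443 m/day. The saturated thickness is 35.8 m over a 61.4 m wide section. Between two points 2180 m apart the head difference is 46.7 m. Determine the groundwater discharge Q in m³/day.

Cross-sectional area A = 61.4 × 35.8 = 2198 m².
Hydraulic gradient i = Δh / L = 46.7 / 2180 = 0.02142.
Darcy's law: Q = K · A · i = 0.4430 × 2198 × 0.02142 = 20.86 m³/day.

20.9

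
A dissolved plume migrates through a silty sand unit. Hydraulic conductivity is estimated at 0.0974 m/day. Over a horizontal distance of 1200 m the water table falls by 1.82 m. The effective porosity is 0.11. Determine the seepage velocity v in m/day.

0.00134

Hydraulic gradient i = Δh / L = 1.82 / 1200 = 0.001517.
Darcy flux q = K · i = 0.09740 × 0.001517 = 0.0001477 m/day.
Seepage velocity v = q / n_e = 0.0001477 / 0.11 = 0.001343 m/day.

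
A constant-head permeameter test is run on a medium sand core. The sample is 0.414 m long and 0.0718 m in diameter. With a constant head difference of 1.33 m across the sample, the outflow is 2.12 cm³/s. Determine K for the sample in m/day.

14.1

Cross-sectional area A = π·(d/2)² = π × (0.0718/2)² = 0.004049 m².
Convert discharge: 2.12 cm³/s = 2.120e-06 m³/s.
Darcy's law rearranged: K = Q·L / (A·Δh) = 2.120e-06 × 0.414 / (0.004049 × 1.33) = 0.0001630 m/s = 14.08 m/day.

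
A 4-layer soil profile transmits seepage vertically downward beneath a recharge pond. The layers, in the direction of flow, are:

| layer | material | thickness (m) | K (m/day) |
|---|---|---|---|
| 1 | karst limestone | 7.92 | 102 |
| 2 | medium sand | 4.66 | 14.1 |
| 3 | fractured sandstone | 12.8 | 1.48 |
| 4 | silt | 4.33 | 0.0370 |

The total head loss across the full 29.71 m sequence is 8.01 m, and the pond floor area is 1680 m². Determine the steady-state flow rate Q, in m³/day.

107

Flow is perpendicular to layering, so the layers act in series and the equivalent K is the thickness-weighted harmonic mean.
Total thickness L = 7.92 + 4.66 + 12.8 + 4.33 = 29.71 m.
Σ(b_i/K_i) = 7.92/102 + 4.66/14.1 + 12.8/1.48 + 4.33/0.0370 = 126.1 d.
K_eq = L / Σ(b_i/K_i) = 29.71 / 126.1 = 0.2356 m/day.
Q = K_eq · A · (Δh/L) = 0.2356 × 1680 × (8.01/29.71) = 106.7 m³/day.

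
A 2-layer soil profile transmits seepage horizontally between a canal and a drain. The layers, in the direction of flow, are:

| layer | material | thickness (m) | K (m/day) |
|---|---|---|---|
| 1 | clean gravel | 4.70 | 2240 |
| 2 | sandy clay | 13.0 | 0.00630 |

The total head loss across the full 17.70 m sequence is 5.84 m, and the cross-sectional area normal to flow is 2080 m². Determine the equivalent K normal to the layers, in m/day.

Flow is perpendicular to layering, so the layers act in series and the equivalent K is the thickness-weighted harmonic mean.
Total thickness L = 4.70 + 13.0 = 17.70 m.
Σ(b_i/K_i) = 4.70/2240 + 13.0/0.00630 = 2063 d.
K_eq = L / Σ(b_i/K_i) = 17.70 / 2063 = 0.008578 m/day.

0.00858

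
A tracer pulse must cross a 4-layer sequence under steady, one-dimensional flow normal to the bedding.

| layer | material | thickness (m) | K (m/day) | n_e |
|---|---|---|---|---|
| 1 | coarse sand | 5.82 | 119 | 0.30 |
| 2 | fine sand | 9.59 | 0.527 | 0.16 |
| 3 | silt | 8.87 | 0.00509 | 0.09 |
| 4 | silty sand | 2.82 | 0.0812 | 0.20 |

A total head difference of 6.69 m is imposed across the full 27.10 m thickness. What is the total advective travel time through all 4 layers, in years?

3.41

With flow normal to the layers, continuity requires the same specific discharge q through every layer.
Σ(b_i/K_i) = 5.82/119 + 9.59/0.527 + 8.87/0.00509 + 2.82/0.0812 = 1796 d.
q = Δh / Σ(b_i/K_i) = 6.69 / 1796 = 0.003726 m/day.
In each layer the seepage velocity is v_i = q/n_i, so the layer transit time is t_i = b_i·n_i / q:
  layer 1 (coarse sand): t_1 = 5.82 × 0.30 / 0.003726 = 468.6 d
  layer 2 (fine sand): t_2 = 9.59 × 0.16 / 0.003726 = 411.8 d
  layer 3 (silt): t_3 = 8.87 × 0.09 / 0.003726 = 214.3 d
  layer 4 (silty sand): t_4 = 2.82 × 0.20 / 0.003726 = 151.4 d
Total t = Σ t_i = 1246 days = 3.412 years.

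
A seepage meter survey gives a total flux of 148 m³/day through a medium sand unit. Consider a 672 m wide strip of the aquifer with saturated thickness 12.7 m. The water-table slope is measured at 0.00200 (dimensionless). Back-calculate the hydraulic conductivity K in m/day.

Cross-sectional area A = 672 × 12.7 = 8534 m².
Hydraulic gradient i = 0.00200.
From Q = K·A·i, K = Q / (A·i) = 148 / (8534 × 0.002000) = 8.671 m/day.

8.67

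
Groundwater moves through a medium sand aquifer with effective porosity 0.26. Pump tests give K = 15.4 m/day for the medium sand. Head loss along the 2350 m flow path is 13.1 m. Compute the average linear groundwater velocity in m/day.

Hydraulic gradient i = Δh / L = 13.1 / 2350 = 0.005574.
Darcy flux q = K · i = 15.40 × 0.005574 = 0.08585 m/day.
Seepage velocity v = q / n_e = 0.08585 / 0.26 = 0.3302 m/day.

0.330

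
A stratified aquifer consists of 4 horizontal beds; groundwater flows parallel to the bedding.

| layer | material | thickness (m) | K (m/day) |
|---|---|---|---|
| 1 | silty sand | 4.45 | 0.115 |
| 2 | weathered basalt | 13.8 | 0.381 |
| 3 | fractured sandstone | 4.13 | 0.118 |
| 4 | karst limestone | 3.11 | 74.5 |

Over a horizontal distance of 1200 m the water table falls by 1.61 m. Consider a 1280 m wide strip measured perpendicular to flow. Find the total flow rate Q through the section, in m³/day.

409

Flow is parallel to layering, so each bed carries its own Darcy discharge and the transmissivities add.
Σ(K_i·b_i) = 0.115×4.45 + 0.381×13.8 + 0.118×4.13 + 74.5×3.11 = 238.0 m²/day.
Hydraulic gradient i = Δh / L = 1.61 / 1200 = 0.001342.
Q = Σ(K_i·b_i) · W · i = 238.0 × 1280 × 0.001342 = 408.6 m³/day.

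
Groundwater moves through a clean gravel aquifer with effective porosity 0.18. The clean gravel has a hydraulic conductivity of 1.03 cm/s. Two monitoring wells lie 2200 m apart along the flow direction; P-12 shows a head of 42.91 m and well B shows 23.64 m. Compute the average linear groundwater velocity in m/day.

43.3

Convert K: 1.03 cm/s × 864 = 889.9 m/day.
Hydraulic gradient i = (42.91 − 23.64) / 2200 = 19.27 / 2200 = 0.008759.
Darcy flux q = K · i = 889.9 × 0.008759 = 7.795 m/day.
Seepage velocity v = q / n_e = 7.795 / 0.18 = 43.30 m/day.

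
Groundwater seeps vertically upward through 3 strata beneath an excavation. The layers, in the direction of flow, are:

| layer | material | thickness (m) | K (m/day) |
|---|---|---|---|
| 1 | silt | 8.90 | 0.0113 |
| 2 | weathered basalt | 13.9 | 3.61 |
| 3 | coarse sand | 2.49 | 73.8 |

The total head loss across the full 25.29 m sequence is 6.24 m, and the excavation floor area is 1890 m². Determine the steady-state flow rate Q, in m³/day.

14.9

Flow is perpendicular to layering, so the layers act in series and the equivalent K is the thickness-weighted harmonic mean.
Total thickness L = 8.90 + 13.9 + 2.49 = 25.29 m.
Σ(b_i/K_i) = 8.90/0.0113 + 13.9/3.61 + 2.49/73.8 = 791.5 d.
K_eq = L / Σ(b_i/K_i) = 25.29 / 791.5 = 0.03195 m/day.
Q = K_eq · A · (Δh/L) = 0.03195 × 1890 × (6.24/25.29) = 14.90 m³/day.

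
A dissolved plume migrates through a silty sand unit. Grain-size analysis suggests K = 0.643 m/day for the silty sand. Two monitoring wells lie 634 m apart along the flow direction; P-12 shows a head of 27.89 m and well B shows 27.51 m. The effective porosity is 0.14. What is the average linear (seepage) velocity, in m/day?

Hydraulic gradient i = (27.89 − 27.51) / 634 = 0.38 / 634 = 0.0005994.
Darcy flux q = K · i = 0.6430 × 0.0005994 = 0.0003854 m/day.
Seepage velocity v = q / n_e = 0.0003854 / 0.14 = 0.002753 m/day.

0.00275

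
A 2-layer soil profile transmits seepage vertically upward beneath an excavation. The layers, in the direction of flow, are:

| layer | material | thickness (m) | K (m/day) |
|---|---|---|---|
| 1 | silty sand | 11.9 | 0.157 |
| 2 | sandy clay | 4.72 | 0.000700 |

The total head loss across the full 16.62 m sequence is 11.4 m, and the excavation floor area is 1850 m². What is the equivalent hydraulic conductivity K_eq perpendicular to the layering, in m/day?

Flow is perpendicular to layering, so the layers act in series and the equivalent K is the thickness-weighted harmonic mean.
Total thickness L = 11.9 + 4.72 = 16.62 m.
Σ(b_i/K_i) = 11.9/0.157 + 4.72/0.000700 = 6819 d.
K_eq = L / Σ(b_i/K_i) = 16.62 / 6819 = 0.002437 m/day.

0.00244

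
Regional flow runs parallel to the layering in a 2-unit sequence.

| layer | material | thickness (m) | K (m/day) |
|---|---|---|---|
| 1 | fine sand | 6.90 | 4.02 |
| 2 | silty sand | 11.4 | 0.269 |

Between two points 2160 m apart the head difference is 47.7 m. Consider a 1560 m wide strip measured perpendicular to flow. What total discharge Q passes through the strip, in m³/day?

1060

Flow is parallel to layering, so each bed carries its own Darcy discharge and the transmissivities add.
Σ(K_i·b_i) = 4.02×6.90 + 0.269×11.4 = 30.80 m²/day.
Hydraulic gradient i = Δh / L = 47.7 / 2160 = 0.02208.
Q = Σ(K_i·b_i) · W · i = 30.80 × 1560 × 0.02208 = 1061 m³/day.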